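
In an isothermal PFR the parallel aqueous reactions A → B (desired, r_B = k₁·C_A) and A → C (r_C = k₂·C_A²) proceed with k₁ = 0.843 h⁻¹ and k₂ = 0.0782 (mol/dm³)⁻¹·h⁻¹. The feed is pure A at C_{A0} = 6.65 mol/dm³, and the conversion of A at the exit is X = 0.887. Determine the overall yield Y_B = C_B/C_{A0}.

0.670

C_A = C_{A0}(1−X) = 0.7514 mol/dm³.
Along a PFR/batch, dC_B/dC_A = −r_B/(r_B+r_C) = −k₁/(k₁+k₂·C_A).
Integrating from C_{A0} to C_A: C_B = (0.843/0.0782)·ln[(0.843+0.0782·6.65)/(0.843+0.0782·0.751)] = 10.78·ln(1.363/0.9018) = 4.453 mol/dm³.
Y_B = C_B/C_{A0} = 4.453/6.65 = 0.670.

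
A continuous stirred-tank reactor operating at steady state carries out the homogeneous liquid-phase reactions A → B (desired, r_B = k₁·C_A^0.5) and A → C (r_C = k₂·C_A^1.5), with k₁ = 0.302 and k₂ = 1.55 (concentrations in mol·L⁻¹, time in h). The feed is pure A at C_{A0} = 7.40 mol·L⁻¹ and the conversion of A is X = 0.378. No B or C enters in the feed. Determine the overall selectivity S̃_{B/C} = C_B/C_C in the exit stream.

0.0423

Exit C_A = C_{A0}(1−X) = 7.40×0.622 = 4.603 mol·L⁻¹.
A CSTR operates uniformly at the exit composition, giving r_B = 0.6479 and r_C = 15.31 (each k·C_A^n at C_A = 4.603).
Overall selectivity = C_B/C_C = r_Bτ/(r_Cτ) = r_B/r_C = 0.0423.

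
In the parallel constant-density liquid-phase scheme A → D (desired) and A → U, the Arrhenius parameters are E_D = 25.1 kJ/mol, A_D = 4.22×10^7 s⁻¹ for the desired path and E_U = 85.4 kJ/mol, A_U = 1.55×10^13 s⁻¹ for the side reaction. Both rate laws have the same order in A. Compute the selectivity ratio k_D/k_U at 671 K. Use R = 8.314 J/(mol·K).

Since both paths have the same order in A, the concentration cancels and S_{D/U} = k_D/k_U = (A_D/A_U)·exp[(E_U−E_D)/(RT)].
(E_U−E_D)/(RT) = (85.4−25.1)×10³/(8.314×671) = 60300/5579 = 10.81.
k_D/k_U = (4.22×10^7/1.55×10^13)·exp(10.81) = 2.723×10^-6 × 49463 = 0.135.

0.135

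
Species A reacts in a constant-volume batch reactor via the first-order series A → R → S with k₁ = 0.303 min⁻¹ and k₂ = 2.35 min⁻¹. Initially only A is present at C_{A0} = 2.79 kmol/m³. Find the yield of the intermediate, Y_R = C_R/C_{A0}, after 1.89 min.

For first-order series with pure A initially, C_R(t) = k₁C_{A0}/(k₂−k₁)·(e^(−k₁t) − e^(−k₂t)).
e^(−k₁t) = e^(−0.303×1.89) = e^(−0.5727) = 0.5640; e^(−k₂t) = e^(−4.441) = 0.01178.
C_R = 0.303×2.79/(2.35−0.303) × (0.5640−0.01178) = 0.4130×0.5522 = 0.2281 kmol/m³.
Y_R = C_R/C_{A0} = 0.2281/2.79 = 0.0817.

0.0817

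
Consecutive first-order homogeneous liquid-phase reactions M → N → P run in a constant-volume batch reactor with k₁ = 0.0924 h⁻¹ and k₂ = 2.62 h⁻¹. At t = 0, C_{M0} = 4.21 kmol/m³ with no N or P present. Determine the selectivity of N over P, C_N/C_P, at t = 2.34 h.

For first-order series with pure M initially, C_N(t) = k₁C_{M0}/(k₂−k₁)·(e^(−k₁t) − e^(−k₂t)).
e^(−k₁t) = e^(−0.0924×2.34) = e^(−0.2162) = 0.8056; e^(−k₂t) = e^(−6.131) = 0.002175.
C_N = 0.0924×4.21/(2.62−0.0924) × (0.8056−0.002175) = 0.1539×0.8034 = 0.1236 kmol/m³.
C_M = C_{M0}e^(−k₁t) = 3.391 kmol/m³, so C_P = C_{M0}−C_M−C_N = 0.6949 kmol/m³; C_N/C_P = 0.178.

0.178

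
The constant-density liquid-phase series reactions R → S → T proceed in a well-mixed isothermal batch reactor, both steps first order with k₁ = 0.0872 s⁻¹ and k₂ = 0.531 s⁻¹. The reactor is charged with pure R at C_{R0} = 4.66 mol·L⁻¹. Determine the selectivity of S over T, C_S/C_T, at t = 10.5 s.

0.149

The intermediate concentration in a first-order A→B→C sequence is C_S = k₁C_{R0}(e^(−k₁t) − e^(−k₂t))/(k₂−k₁).
e^(−k₁t) = e^(−0.0872×10.5) = e^(−0.9156) = 0.4003; e^(−k₂t) = e^(−5.575) = 0.003790.
C_S = 0.0872×4.66/(0.531−0.0872) × (0.4003−0.003790) = 0.9156×0.3965 = 0.3630 mol·L⁻¹.
C_R = C_{R0}e^(−k₁t) = 1.865 mol·L⁻¹, so C_T = C_{R0}−C_R−C_S = 2.432 mol·L⁻¹; C_S/C_T = 0.149.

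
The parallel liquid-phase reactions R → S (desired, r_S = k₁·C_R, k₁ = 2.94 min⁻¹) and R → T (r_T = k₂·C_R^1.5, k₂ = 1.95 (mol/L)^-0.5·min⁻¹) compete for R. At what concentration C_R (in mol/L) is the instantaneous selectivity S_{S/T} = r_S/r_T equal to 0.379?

15.8 mol/L

S_{S/T} = (k₁/k₂)·C_R^-0.5 ⇒ C_R = (S·k₂/k₁)^(-2).
= (0.379×1.95/2.94)^(-2) = (0.2514)^(-2) = 15.8 mol/L.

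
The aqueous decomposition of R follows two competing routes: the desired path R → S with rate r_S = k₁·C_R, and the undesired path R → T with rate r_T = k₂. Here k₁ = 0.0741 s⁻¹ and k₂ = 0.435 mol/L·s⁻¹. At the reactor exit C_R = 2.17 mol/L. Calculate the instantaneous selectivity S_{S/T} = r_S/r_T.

0.370

S_{S/T} = r_S/r_T = (k₁·C_R)/(k₂) = (k₁/k₂)·C_R.
= (0.0741×2.170) / (0.435) = 0.1608/0.4350 = 0.370.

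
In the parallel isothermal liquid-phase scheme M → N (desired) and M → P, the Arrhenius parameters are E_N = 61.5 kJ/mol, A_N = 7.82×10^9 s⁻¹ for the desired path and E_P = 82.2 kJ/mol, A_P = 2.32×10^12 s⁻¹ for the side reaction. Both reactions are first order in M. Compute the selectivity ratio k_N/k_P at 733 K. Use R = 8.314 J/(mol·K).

0.101

Since both paths have the same order in M, the concentration cancels and S_{N/P} = k_N/k_P = (A_N/A_P)·exp[(E_P−E_N)/(RT)].
(E_P−E_N)/(RT) = (82.2−61.5)×10³/(8.314×733) = 20700/6094 = 3.397.
k_N/k_P = (7.82×10^9/2.32×10^12)·exp(3.397) = 0.003371 × 29.87 = 0.101.
Since E_N < E_P, lowering the temperature improves selectivity toward N.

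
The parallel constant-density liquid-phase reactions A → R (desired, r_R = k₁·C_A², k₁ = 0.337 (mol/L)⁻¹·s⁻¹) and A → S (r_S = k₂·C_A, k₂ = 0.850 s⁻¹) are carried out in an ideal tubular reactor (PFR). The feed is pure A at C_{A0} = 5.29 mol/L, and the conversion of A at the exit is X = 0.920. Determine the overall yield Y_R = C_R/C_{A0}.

C_A = C_{A0}(1−X) = 0.4232 mol/L.
Along a PFR/batch, dC_S/dC_A = −r_S/(r_R+r_S) = −k₂/(k₂+k₁·C_A).
Integrating from C_{A0} to C_A: C_S = (0.850/0.337)·ln[(0.850+0.337·5.29)/(0.850+0.337·0.423)] = 2.522·ln(2.633/0.9926) = 2.460 mol/L.
Then C_R = (C_{A0}−C_A) − C_S = 4.867 − 2.460 = 2.407 mol/L.
Y_R = C_R/C_{A0} = 2.407/5.29 = 0.455.

0.455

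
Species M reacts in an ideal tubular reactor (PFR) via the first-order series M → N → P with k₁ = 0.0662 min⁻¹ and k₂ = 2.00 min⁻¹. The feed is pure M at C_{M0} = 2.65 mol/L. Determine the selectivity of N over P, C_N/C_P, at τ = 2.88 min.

0.194

The intermediate concentration in a first-order A→B→C sequence is C_N = k₁C_{M0}(e^(−k₁τ) − e^(−k₂τ))/(k₂−k₁).
e^(−k₁τ) = e^(−0.0662×2.88) = e^(−0.1907) = 0.8264; e^(−k₂τ) = e^(−5.760) = 0.003151.
C_N = 0.0662×2.65/(2.00−0.0662) × (0.8264−0.003151) = 0.09072×0.8233 = 0.07468 mol/L.
C_M = C_{M0}e^(−k₁τ) = 2.190 mol/L, so C_P = C_{M0}−C_M−C_N = 0.3853 mol/L; C_N/C_P = 0.194.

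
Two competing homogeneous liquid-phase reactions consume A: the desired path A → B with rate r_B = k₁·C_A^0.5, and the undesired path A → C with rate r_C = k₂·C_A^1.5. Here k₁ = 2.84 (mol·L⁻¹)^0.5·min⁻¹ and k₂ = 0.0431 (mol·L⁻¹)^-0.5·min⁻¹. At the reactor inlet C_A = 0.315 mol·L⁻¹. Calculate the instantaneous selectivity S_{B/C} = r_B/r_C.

209

S_{B/C} = r_B/r_C = (k₁·C_A^0.5)/(k₂·C_A^1.5) = (k₁/k₂)·C_A⁻¹.
= (2.84×0.3150^0.5) / (0.0431×0.3150^1.5) = 1.594/0.007620 = 209.
The undesired path is higher order in A, so low C_A (CSTR or dilute feed) favours B.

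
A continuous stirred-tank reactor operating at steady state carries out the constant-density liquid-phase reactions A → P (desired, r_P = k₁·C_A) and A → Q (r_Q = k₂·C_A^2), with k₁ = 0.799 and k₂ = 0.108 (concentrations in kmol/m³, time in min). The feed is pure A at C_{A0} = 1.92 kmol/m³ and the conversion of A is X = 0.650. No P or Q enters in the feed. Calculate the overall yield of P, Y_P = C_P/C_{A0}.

Exit C_A = C_{A0}(1−X) = 1.92×0.350 = 0.6720 kmol/m³.
In a CSTR the entire volume is at exit conditions, so r_P = 0.799×0.6720 = 0.5369 and r_Q = 0.108×0.6720^2 = 0.04877.
Fraction of consumed A going to P: r_P/(r_P+r_Q) = 0.9167.
C_P = 0.9167·C_{A0}·X = 0.9167×1.92×0.650 = 1.14 kmol/m³; Y_P = C_P/C_{A0} = 0.596.

0.596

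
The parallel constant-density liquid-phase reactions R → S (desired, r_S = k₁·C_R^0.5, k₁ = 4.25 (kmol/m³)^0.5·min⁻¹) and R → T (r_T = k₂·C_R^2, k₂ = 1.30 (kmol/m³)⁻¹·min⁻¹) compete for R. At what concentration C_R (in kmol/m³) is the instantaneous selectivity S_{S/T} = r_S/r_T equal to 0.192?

S_{S/T} = (k₁/k₂)·C_R^-1.5 ⇒ C_R = (S·k₂/k₁)^(1/(-1.5)).
= (0.192×1.30/4.25)^(-0.6667) = (0.05873)^(-0.6667) = 6.62 kmol/m³.

6.62 kmol/m³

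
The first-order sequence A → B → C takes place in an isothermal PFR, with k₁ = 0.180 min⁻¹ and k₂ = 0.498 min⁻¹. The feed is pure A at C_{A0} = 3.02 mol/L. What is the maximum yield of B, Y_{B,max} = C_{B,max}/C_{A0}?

0.203

For a first-order series the maximum intermediate yield is C_{B,max}/C_{A0} = (k₁/k₂)^[k₂/(k₂−k₁)].
= (0.180/0.498)^(0.498/(0.498−0.180)) = (0.3614)^(1.566) = 0.2032.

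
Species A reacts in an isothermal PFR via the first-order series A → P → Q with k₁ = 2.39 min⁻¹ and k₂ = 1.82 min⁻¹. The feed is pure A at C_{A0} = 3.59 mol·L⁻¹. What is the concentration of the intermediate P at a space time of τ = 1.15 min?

0.893 mol·L⁻¹

Solving the coupled first-order balances gives C_P(τ) = [k₁/(k₂−k₁)]·C_{A0}·(e^(−k₁τ) − e^(−k₂τ)).
e^(−k₁τ) = e^(−2.39×1.15) = e^(−2.748) = 0.06402; e^(−k₂τ) = e^(−2.093) = 0.1233.
C_P = 2.39×3.59/(1.82−2.39) × (0.06402−0.1233) = (-15.05)×(-0.05929) = 0.8925 mol·L⁻¹.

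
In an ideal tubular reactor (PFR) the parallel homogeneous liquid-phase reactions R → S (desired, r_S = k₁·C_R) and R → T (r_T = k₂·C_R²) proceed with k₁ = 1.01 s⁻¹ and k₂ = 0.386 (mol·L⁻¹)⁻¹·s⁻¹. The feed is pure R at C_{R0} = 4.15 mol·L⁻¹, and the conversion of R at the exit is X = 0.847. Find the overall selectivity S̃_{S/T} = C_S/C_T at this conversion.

1.20

C_R = C_{R0}(1−X) = 0.6350 mol·L⁻¹.
Along a PFR/batch, dC_S/dC_R = −r_S/(r_S+r_T) = −k₁/(k₁+k₂·C_R).
Integrating from C_{R0} to C_R: C_S = (1.01/0.386)·ln[(1.01+0.386·4.15)/(1.01+0.386·0.635)] = 2.617·ln(2.612/1.255) = 1.918 mol·L⁻¹.
C_T = (C_{R0}−C_R)−C_S = 1.597 mol·L⁻¹; S̃_{S/T} = 1.918/1.597 = 1.20.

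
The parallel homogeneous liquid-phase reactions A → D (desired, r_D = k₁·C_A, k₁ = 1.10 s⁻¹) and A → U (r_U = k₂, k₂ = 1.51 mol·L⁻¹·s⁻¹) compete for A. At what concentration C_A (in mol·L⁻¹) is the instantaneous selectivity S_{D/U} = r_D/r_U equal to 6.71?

9.21 mol·L⁻¹

S_{D/U} = (k₁/k₂)·C_A ⇒ C_A = S·k₂/k₁.
= 6.71×1.51/1.10 = 9.21 mol·L⁻¹.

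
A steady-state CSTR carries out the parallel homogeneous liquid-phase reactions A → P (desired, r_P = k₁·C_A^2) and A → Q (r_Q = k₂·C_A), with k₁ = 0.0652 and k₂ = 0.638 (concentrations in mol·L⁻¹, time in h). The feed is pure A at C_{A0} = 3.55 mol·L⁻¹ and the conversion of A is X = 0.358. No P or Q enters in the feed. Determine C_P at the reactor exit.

Exit C_A = C_{A0}(1−X) = 3.55×0.642 = 2.279 mol·L⁻¹.
A CSTR operates uniformly at the exit composition, giving r_P = 0.3387 and r_Q = 1.454 (each k·C_A^n at C_A = 2.279).
Fraction of consumed A going to P: r_P/(r_P+r_Q) = 0.1889.
C_P = 0.1889·C_{A0}·X = 0.1889×3.55×0.358 = 0.240 mol·L⁻¹.

0.240 mol·L⁻¹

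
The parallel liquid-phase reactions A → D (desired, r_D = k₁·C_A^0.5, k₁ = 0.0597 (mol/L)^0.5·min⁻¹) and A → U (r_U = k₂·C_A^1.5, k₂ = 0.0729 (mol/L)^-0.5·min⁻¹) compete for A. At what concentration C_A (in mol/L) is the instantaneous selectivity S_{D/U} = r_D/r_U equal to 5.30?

0.155 mol/L

S_{D/U} = (k₁/k₂)·C_A⁻¹ ⇒ C_A = (S·k₂/k₁)^(-1).
= (5.30×0.0729/0.0597)^(-1) = (6.472)^(-1) = 0.155 mol/L.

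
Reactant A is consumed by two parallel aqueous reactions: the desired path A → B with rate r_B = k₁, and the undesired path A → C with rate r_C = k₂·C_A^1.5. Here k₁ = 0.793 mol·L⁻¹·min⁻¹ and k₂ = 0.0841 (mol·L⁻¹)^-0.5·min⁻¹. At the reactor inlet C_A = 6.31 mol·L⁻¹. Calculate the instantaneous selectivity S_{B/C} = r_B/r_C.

S_{B/C} = r_B/r_C = (k₁)/(k₂·C_A^1.5) = (k₁/k₂)·C_A^-1.5.
= (0.793) / (0.0841×6.310^1.5) = 0.7930/1.333 = 0.595.
The undesired path is higher order in A, so low C_A (CSTR or dilute feed) favours B.

0.595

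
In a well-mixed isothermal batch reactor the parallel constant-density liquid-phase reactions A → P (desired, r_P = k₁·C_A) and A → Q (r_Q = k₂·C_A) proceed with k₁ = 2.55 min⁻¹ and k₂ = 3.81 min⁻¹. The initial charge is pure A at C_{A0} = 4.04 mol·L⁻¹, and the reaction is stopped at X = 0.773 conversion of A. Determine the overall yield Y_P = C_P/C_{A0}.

0.310

C_A = C_{A0}(1−X) = 0.9171 mol·L⁻¹.
Both paths are first order in A, so the instantaneous fraction to P is constant: dC_P/d(−C_A) = k₁/(k₁+k₂) = 0.4009.
C_P = 0.4009·(C_{A0}−C_A) = 0.4009×3.123 = 1.25 mol·L⁻¹.
Y_P = C_P/C_{A0} = 1.252/4.04 = 0.310.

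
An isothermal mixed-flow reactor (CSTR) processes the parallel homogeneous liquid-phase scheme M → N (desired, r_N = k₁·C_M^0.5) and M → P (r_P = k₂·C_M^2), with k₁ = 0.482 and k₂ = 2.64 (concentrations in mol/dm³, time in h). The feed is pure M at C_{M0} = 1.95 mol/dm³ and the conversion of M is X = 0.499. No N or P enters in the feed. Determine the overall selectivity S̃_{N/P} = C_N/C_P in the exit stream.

Exit C_M = C_{M0}(1−X) = 1.95×0.501 = 0.9769 mol/dm³.
Rates in a CSTR are evaluated at the outlet concentration: r_N = 0.482×0.9769^0.5 = 0.4764, r_P = 2.64×0.9769^2 = 2.520.
Overall selectivity = C_N/C_P = r_Nτ/(r_Pτ) = r_N/r_P = 0.189.

0.189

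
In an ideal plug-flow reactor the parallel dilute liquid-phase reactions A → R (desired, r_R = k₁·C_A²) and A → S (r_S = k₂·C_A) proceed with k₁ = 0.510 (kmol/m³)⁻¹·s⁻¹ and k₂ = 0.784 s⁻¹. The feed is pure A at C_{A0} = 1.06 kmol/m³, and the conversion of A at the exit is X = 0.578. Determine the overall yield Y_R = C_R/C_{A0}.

C_A = C_{A0}(1−X) = 0.4473 kmol/m³.
Along a PFR/batch, dC_S/dC_A = −r_S/(r_R+r_S) = −k₂/(k₂+k₁·C_A).
Integrating from C_{A0} to C_A: C_S = (0.784/0.510)·ln[(0.784+0.510·1.06)/(0.784+0.510·0.447)] = 1.537·ln(1.325/1.012) = 0.4136 kmol/m³.
Then C_R = (C_{A0}−C_A) − C_S = 0.6127 − 0.4136 = 0.1991 kmol/m³.
Y_R = C_R/C_{A0} = 0.1991/1.06 = 0.188.

0.188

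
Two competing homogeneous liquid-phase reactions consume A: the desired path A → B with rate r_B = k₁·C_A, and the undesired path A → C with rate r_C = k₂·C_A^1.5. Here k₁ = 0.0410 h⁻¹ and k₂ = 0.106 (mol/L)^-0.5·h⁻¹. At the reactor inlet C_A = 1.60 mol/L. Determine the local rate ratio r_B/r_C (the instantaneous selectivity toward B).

0.306

S_{B/C} = r_B/r_C = (k₁·C_A)/(k₂·C_A^1.5) = (k₁/k₂)·C_A^-0.5.
= (0.0410×1.600) / (0.106×1.600^1.5) = 0.06560/0.2145 = 0.306.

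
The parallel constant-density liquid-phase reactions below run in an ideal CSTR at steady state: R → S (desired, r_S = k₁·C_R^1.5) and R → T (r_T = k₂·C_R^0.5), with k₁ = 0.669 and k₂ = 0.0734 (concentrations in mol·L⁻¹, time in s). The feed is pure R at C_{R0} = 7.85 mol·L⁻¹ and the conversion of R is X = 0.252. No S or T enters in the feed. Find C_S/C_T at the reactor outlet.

Exit C_R = C_{R0}(1−X) = 7.85×0.748 = 5.872 mol·L⁻¹.
In a CSTR the entire volume is at exit conditions, so r_S = 0.669×5.872^1.5 = 9.519 and r_T = 0.0734×5.872^0.5 = 0.1779.
Overall selectivity = C_S/C_T = r_Sτ/(r_Tτ) = r_S/r_T = 53.5.

53.5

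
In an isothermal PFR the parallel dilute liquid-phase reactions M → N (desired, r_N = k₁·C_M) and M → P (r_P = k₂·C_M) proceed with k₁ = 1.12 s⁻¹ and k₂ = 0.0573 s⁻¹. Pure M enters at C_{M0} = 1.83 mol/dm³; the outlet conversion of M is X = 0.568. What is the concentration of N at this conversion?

0.989 mol/dm³

C_M = C_{M0}(1−X) = 0.7906 mol/dm³.
Both paths are first order in M, so the instantaneous fraction to N is constant: dC_N/d(−C_M) = k₁/(k₁+k₂) = 0.9513.
C_N = 0.9513·(C_{M0}−C_M) = 0.9513×1.039 = 0.989 mol/dm³.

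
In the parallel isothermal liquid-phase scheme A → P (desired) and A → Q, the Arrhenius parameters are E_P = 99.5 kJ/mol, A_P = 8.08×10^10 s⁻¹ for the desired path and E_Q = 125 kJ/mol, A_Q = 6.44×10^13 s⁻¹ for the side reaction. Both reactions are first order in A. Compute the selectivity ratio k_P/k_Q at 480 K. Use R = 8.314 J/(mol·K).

Since both paths have the same order in A, the concentration cancels and S_{P/Q} = k_P/k_Q = (A_P/A_Q)·exp[(E_Q−E_P)/(RT)].
(E_Q−E_P)/(RT) = (125−99.5)×10³/(8.314×480) = 25500/3991 = 6.390.
k_P/k_Q = (8.08×10^10/6.44×10^13)·exp(6.390) = 0.001255 × 595.8 = 0.747.

0.747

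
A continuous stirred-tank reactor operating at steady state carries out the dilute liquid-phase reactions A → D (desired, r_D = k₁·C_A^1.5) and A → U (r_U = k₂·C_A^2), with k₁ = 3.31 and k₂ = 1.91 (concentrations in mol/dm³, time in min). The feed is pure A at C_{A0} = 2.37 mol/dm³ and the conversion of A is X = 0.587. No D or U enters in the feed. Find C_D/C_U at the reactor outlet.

Exit C_A = C_{A0}(1−X) = 2.37×0.413 = 0.9788 mol/dm³.
In a CSTR the entire volume is at exit conditions, so r_D = 3.31×0.9788^1.5 = 3.205 and r_U = 1.91×0.9788^2 = 1.830.
Overall selectivity = C_D/C_U = r_Dτ/(r_Uτ) = r_D/r_U = 1.75.

1.75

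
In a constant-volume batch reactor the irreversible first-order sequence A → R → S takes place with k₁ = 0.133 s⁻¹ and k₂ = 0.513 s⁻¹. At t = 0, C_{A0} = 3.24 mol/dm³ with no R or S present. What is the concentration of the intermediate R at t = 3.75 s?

0.523 mol/dm³

For first-order series with pure A initially, C_R(t) = k₁C_{A0}/(k₂−k₁)·(e^(−k₁t) − e^(−k₂t)).
e^(−k₁t) = e^(−0.133×3.75) = e^(−0.4988) = 0.6073; e^(−k₂t) = e^(−1.924) = 0.1461.
C_R = 0.133×3.24/(0.513−0.133) × (0.6073−0.1461) = 1.134×0.4612 = 0.5230 mol/dm³.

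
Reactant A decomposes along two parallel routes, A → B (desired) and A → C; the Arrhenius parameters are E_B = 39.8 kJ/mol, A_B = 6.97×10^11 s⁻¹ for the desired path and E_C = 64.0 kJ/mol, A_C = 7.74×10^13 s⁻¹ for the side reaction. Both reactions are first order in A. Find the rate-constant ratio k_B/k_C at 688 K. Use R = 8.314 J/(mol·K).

0.619

Since both paths have the same order in A, the concentration cancels and S_{B/C} = k_B/k_C = (A_B/A_C)·exp[(E_C−E_B)/(RT)].
(E_C−E_B)/(RT) = (64.0−39.8)×10³/(8.314×688) = 24200/5720 = 4.231.
k_B/k_C = (6.97×10^11/7.74×10^13)·exp(4.231) = 0.009005 × 68.77 = 0.619.
Since E_B < E_C, lowering the temperature improves selectivity toward B.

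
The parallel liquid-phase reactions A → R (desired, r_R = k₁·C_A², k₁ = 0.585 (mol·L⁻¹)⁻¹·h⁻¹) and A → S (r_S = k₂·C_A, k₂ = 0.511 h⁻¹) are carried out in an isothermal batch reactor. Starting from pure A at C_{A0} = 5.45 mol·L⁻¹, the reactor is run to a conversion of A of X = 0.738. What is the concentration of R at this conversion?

3.14 mol·L⁻¹

C_A = C_{A0}(1−X) = 1.428 mol·L⁻¹.
Along a PFR/batch, dC_S/dC_A = −r_S/(r_R+r_S) = −k₂/(k₂+k₁·C_A).
Integrating from C_{A0} to C_A: C_S = (0.511/0.585)·ln[(0.511+0.585·5.45)/(0.511+0.585·1.43)] = 0.8735·ln(3.699/1.346) = 0.8829 mol·L⁻¹.
Then C_R = (C_{A0}−C_A) − C_S = 4.022 − 0.8829 = 3.139 mol·L⁻¹.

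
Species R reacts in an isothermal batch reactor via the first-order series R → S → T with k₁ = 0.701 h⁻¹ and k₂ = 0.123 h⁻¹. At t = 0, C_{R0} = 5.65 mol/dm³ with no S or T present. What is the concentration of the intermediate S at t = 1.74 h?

Solving the coupled first-order balances gives C_S(t) = [k₁/(k₂−k₁)]·C_{R0}·(e^(−k₁t) − e^(−k₂t)).
e^(−k₁t) = e^(−0.701×1.74) = e^(−1.220) = 0.2953; e^(−k₂t) = e^(−0.2140) = 0.8073.
C_S = 0.701×5.65/(0.123−0.701) × (0.2953−0.8073) = (-6.852)×(-0.5120) = 3.509 mol/dm³.

3.51 mol/dm³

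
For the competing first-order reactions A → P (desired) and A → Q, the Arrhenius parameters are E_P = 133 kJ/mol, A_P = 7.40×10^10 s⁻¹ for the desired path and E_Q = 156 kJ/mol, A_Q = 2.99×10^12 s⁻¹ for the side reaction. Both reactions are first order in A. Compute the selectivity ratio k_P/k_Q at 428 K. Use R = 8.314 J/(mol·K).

Since both paths have the same order in A, the concentration cancels and S_{P/Q} = k_P/k_Q = (A_P/A_Q)·exp[(E_Q−E_P)/(RT)].
(E_Q−E_P)/(RT) = (156−133)×10³/(8.314×428) = 23000/3558 = 6.464.
k_P/k_Q = (7.40×10^10/2.99×10^12)·exp(6.464) = 0.02475 × 641.4 = 15.9.
Since E_P < E_Q, lowering the temperature improves selectivity toward P.

15.9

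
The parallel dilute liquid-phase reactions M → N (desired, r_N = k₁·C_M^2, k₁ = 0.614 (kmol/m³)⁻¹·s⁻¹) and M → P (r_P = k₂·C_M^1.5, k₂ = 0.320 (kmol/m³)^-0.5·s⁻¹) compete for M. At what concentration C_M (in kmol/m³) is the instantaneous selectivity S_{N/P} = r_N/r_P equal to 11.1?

S_{N/P} = (k₁/k₂)·C_M^0.5 ⇒ C_M = (S·k₂/k₁)^(2).
= (11.1×0.320/0.614)^(2) = (5.785)^(2) = 33.5 kmol/m³.

33.5 kmol/m³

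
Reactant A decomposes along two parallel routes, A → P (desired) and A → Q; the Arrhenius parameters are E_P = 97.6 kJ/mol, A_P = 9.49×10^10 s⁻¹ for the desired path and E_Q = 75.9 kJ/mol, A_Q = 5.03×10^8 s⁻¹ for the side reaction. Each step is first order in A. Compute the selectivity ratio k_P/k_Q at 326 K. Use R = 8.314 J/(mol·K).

With equal orders, S_{P/Q} = k_P/k_Q = (A_P/A_Q)·exp[(E_Q−E_P)/(RT)].
(E_Q−E_P)/(RT) = (75.9−97.6)×10³/(8.314×326) = -21700/2710 = -8.006.
k_P/k_Q = (9.49×10^10/5.03×10^8)·exp(-8.006) = 188.7 × 3.334×10^-4 = 0.0629.
Since E_P > E_Q, raising the temperature improves selectivity toward P.

0.0629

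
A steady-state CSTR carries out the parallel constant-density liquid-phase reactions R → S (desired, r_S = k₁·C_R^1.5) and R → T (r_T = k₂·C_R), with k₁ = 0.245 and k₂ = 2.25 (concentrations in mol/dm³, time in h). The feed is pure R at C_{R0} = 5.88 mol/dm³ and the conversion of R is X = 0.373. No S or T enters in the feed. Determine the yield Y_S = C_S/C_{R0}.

0.0645

Exit C_R = C_{R0}(1−X) = 5.88×0.627 = 3.687 mol/dm³.
In a CSTR the entire volume is at exit conditions, so r_S = 0.245×3.687^1.5 = 1.734 and r_T = 2.25×3.687 = 8.295.
Fraction of consumed R going to S: r_S/(r_S+r_T) = 0.1729.
C_S = 0.1729·C_{R0}·X = 0.1729×5.88×0.373 = 0.379 mol/dm³; Y_S = C_S/C_{R0} = 0.0645.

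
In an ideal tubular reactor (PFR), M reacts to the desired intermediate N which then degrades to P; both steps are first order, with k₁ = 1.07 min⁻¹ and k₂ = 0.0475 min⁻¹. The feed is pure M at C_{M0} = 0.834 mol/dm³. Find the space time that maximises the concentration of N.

For first-order series the maximum of C_N occurs at τ_opt = ln(k₂/k₁)/(k₂−k₁).
= ln(0.0475/1.07)/(0.0475−1.07) = ln(0.04439)/-1.022 = -3.115/-1.022 = 3.05 min.

3.05 min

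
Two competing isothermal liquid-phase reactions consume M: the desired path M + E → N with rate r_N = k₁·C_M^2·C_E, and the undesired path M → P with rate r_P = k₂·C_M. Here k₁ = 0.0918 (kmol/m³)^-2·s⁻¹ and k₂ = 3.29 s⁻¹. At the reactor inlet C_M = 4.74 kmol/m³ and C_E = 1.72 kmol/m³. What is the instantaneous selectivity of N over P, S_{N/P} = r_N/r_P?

S_{N/P} = r_N/r_P = (k₁·C_M^2·C_E)/(k₂·C_M) = (k₁/k₂)·C_M·C_E.
= (0.0918×4.740^2×1.720) / (3.29×4.740) = 3.548/15.59 = 0.227.

0.227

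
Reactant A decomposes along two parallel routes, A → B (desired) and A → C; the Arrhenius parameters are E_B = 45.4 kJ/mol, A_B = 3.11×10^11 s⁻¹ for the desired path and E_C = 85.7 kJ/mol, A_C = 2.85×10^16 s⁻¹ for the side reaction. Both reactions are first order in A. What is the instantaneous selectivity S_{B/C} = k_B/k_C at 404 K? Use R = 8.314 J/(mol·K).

k_B/k_C = (A_B/A_C)·exp[−(E_B−E_C)/(RT)] = (A_B/A_C)·exp[(E_C−E_B)/(RT)].
(E_C−E_B)/(RT) = (85.7−45.4)×10³/(8.314×404) = 40300/3359 = 12.00.
k_B/k_C = (3.11×10^11/2.85×10^16)·exp(12.00) = 1.091×10^-5 × 1.625×10^5 = 1.77.
Since E_B < E_C, lowering the temperature improves selectivity toward B.

1.77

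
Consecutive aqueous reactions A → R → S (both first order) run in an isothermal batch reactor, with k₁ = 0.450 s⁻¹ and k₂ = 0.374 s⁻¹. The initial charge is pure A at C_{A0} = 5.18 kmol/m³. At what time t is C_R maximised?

2.43 s

The intermediate peaks when r₁ = r₂, i.e. k₁e^(−k₁t) = k₂e^(−k₂t), giving t_opt = ln(k₂/k₁)/(k₂−k₁).
= ln(0.374/0.450)/(0.374−0.450) = ln(0.8311)/-0.07600 = -0.1850/-0.07600 = 2.43 s.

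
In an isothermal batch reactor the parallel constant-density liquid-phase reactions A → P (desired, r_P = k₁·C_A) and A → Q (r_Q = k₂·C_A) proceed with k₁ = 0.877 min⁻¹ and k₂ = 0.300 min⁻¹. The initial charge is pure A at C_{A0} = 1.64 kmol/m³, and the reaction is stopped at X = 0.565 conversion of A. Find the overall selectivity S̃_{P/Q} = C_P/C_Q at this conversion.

C_A = C_{A0}(1−X) = 0.7134 kmol/m³.
Both paths are first order in A, so the instantaneous fraction to P is constant: dC_P/d(−C_A) = k₁/(k₁+k₂) = 0.7451.
C_P = 0.7451·(C_{A0}−C_A) = 0.7451×0.9266 = 0.690 kmol/m³.
C_Q = (C_{A0}−C_A)−C_P = 0.2362 kmol/m³; S̃_{P/Q} = 0.6904/0.2362 = 2.92.

2.92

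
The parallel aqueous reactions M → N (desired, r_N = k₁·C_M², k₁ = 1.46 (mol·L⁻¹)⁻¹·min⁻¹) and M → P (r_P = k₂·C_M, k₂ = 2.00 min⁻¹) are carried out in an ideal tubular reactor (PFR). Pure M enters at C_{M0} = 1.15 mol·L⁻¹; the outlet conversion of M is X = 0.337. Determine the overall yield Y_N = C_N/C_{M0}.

0.138

C_M = C_{M0}(1−X) = 0.7624 mol·L⁻¹.
Along a PFR/batch, dC_P/dC_M = −r_P/(r_N+r_P) = −k₂/(k₂+k₁·C_M).
Integrating from C_{M0} to C_M: C_P = (2.00/1.46)·ln[(2.00+1.46·1.15)/(2.00+1.46·0.762)] = 1.370·ln(3.679/3.113) = 0.2288 mol·L⁻¹.
Then C_N = (C_{M0}−C_M) − C_P = 0.3875 − 0.2288 = 0.1588 mol·L⁻¹.
Y_N = C_N/C_{M0} = 0.1588/1.15 = 0.138.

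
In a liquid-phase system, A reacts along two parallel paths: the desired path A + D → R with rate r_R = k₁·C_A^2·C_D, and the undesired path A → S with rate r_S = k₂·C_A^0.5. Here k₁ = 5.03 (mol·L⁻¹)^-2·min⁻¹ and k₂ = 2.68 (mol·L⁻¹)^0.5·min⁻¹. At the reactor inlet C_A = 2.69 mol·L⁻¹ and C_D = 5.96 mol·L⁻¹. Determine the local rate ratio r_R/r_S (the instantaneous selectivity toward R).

49.4

S_{R/S} = r_R/r_S = (k₁·C_A^2·C_D)/(k₂·C_A^0.5) = (k₁/k₂)·C_A^1.5·C_D.
= (5.03×2.690^2×5.960) / (2.68×2.690^0.5) = 216.9/4.396 = 49.4.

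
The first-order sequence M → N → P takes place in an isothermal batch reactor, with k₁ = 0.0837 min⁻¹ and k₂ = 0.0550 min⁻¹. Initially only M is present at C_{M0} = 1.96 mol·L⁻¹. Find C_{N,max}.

0.877 mol·L⁻¹

At the optimum, C_{N,max}/C_{M0} = (k₁/k₂)^[k₂/(k₂−k₁)].
= (0.0837/0.0550)^(0.0550/(0.0550−0.0837)) = (1.522)^(-1.916) = 0.4472.
C_{N,max} = 0.4472×1.96 = 0.877 mol·L⁻¹.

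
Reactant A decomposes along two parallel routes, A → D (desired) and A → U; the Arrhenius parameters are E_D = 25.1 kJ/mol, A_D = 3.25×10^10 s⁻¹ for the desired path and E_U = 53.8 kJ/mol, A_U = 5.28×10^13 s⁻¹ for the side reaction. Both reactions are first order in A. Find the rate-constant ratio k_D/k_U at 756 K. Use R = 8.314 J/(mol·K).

0.0592

Since both paths have the same order in A, the concentration cancels and S_{D/U} = k_D/k_U = (A_D/A_U)·exp[(E_U−E_D)/(RT)].
(E_U−E_D)/(RT) = (53.8−25.1)×10³/(8.314×756) = 28700/6285 = 4.566.
k_D/k_U = (3.25×10^10/5.28×10^13)·exp(4.566) = 6.155×10^-4 × 96.17 = 0.0592.
Since E_D < E_U, lowering the temperature improves selectivity toward D.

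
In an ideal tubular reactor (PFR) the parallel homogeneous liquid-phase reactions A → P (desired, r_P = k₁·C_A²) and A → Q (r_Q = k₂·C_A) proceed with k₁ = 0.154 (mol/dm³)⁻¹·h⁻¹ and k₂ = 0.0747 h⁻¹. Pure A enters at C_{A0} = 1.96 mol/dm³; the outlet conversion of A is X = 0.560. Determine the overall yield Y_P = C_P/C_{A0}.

0.413

C_A = C_{A0}(1−X) = 0.8624 mol/dm³.
Along a PFR/batch, dC_Q/dC_A = −r_Q/(r_P+r_Q) = −k₂/(k₂+k₁·C_A).
Integrating from C_{A0} to C_A: C_Q = (0.0747/0.154)·ln[(0.0747+0.154·1.96)/(0.0747+0.154·0.862)] = 0.4851·ln(0.3765/0.2075) = 0.2890 mol/dm³.
Then C_P = (C_{A0}−C_A) − C_Q = 1.098 − 0.2890 = 0.8086 mol/dm³.
Y_P = C_P/C_{A0} = 0.8086/1.96 = 0.413.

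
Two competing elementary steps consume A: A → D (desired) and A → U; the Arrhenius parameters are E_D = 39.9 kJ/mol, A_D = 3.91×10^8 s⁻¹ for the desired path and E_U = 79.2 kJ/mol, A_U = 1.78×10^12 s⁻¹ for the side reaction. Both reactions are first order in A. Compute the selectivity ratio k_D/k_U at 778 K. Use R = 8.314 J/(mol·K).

0.0956

With equal orders, S_{D/U} = k_D/k_U = (A_D/A_U)·exp[(E_U−E_D)/(RT)].
(E_U−E_D)/(RT) = (79.2−39.9)×10³/(8.314×778) = 39300/6468 = 6.076.
k_D/k_U = (3.91×10^8/1.78×10^12)·exp(6.076) = 2.197×10^-4 × 435.2 = 0.0956.
Since E_D < E_U, lowering the temperature improves selectivity toward D.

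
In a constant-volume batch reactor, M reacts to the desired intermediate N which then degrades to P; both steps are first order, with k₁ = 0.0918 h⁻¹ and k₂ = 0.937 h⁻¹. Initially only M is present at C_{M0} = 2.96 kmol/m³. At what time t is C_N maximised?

2.75 h

Setting dC_N/dt = 0 gives t_opt = ln(k₂/k₁)/(k₂−k₁).
= ln(0.937/0.0918)/(0.937−0.0918) = ln(10.21)/0.8452 = 2.323/0.8452 = 2.75 h.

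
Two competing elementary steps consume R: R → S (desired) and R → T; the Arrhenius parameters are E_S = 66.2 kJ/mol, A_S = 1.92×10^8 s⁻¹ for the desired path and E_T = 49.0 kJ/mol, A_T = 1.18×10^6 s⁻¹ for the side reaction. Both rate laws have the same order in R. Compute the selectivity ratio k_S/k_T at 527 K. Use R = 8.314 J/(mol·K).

3.21

With equal orders, S_{S/T} = k_S/k_T = (A_S/A_T)·exp[(E_T−E_S)/(RT)].
(E_T−E_S)/(RT) = (49.0−66.2)×10³/(8.314×527) = -17200/4381 = -3.926.
k_S/k_T = (1.92×10^8/1.18×10^6)·exp(-3.926) = 162.7 × 0.01973 = 3.21.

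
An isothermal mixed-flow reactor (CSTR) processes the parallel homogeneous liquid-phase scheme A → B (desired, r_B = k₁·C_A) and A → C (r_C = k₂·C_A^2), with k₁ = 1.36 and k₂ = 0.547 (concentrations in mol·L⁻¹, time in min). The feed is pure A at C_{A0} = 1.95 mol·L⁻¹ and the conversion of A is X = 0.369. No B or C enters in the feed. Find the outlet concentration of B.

0.481 mol·L⁻¹

Exit C_A = C_{A0}(1−X) = 1.95×0.631 = 1.230 mol·L⁻¹.
A CSTR operates uniformly at the exit composition, giving r_B = 1.673 and r_C = 0.8282 (each k·C_A^n at C_A = 1.230).
Fraction of consumed A going to B: r_B/(r_B+r_C) = 0.6689.
C_B = 0.6689·C_{A0}·X = 0.6689×1.95×0.369 = 0.481 mol·L⁻¹.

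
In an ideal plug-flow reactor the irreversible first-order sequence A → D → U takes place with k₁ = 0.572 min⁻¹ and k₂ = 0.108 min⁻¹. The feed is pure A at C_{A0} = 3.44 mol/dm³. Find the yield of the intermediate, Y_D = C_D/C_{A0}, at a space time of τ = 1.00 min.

0.411

Solving the coupled first-order balances gives C_D(τ) = [k₁/(k₂−k₁)]·C_{A0}·(e^(−k₁τ) − e^(−k₂τ)).
e^(−k₁τ) = e^(−0.572×1.00) = e^(−0.5720) = 0.5644; e^(−k₂τ) = e^(−0.1080) = 0.8976.
C_D = 0.572×3.44/(0.108−0.572) × (0.5644−0.8976) = (-4.241)×(-0.3332) = 1.413 mol/dm³.
Y_D = C_D/C_{A0} = 1.413/3.44 = 0.411.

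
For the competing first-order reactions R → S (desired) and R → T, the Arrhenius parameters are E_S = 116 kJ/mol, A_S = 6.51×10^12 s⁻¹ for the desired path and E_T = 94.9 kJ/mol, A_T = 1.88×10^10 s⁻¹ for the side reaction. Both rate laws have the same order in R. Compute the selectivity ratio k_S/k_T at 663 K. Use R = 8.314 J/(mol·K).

7.53

With equal orders, S_{S/T} = k_S/k_T = (A_S/A_T)·exp[(E_T−E_S)/(RT)].
(E_T−E_S)/(RT) = (94.9−116)×10³/(8.314×663) = -21100/5512 = -3.828.
k_S/k_T = (6.51×10^12/1.88×10^10)·exp(-3.828) = 346.3 × 0.02176 = 7.53.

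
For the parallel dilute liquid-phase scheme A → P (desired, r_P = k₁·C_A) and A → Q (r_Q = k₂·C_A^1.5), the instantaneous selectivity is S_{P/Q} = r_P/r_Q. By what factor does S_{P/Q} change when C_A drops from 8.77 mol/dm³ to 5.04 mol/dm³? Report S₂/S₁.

S_{P/Q} = (k₁/k₂)·C_A^-0.5, so S₂/S₁ = (C_{A,2}/C_{A,1})^-0.5.
= (5.04/8.77)^(-0.5) = (0.5747)^(-0.5) = 1.32.

1.32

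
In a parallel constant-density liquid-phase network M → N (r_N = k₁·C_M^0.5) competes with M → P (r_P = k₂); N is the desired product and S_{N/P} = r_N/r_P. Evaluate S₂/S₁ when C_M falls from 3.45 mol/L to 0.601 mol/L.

0.417

S_{N/P} = (k₁/k₂)·C_M^0.5, so S₂/S₁ = (C_{M,2}/C_{M,1})^0.5.
= (0.601/3.45)^0.5 = (0.1742)^0.5 = 0.417.
Selectivity toward N falls as C_M falls — high-concentration operation is favoured.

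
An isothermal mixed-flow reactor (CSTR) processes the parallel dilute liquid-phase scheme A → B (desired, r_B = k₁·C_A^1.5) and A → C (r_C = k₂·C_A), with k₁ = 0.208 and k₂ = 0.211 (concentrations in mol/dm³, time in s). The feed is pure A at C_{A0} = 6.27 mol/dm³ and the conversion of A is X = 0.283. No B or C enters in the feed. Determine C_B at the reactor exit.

1.20 mol/dm³

Exit C_A = C_{A0}(1−X) = 6.27×0.717 = 4.496 mol/dm³.
A CSTR operates uniformly at the exit composition, giving r_B = 1.983 and r_C = 0.9486 (each k·C_A^n at C_A = 4.496).
Fraction of consumed A going to B: r_B/(r_B+r_C) = 0.6764.
C_B = 0.6764·C_{A0}·X = 0.6764×6.27×0.283 = 1.20 mol/dm³.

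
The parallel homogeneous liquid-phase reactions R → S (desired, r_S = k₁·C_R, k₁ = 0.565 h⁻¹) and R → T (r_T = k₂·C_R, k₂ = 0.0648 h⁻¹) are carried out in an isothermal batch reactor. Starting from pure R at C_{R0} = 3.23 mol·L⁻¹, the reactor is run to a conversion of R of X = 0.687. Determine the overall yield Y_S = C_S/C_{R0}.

C_R = C_{R0}(1−X) = 1.011 mol·L⁻¹.
Both paths are first order in R, so the instantaneous fraction to S is constant: dC_S/d(−C_R) = k₁/(k₁+k₂) = 0.8971.
C_S = 0.8971·(C_{R0}−C_R) = 0.8971×2.219 = 1.99 mol·L⁻¹.
Y_S = C_S/C_{R0} = 1.991/3.23 = 0.616.

0.616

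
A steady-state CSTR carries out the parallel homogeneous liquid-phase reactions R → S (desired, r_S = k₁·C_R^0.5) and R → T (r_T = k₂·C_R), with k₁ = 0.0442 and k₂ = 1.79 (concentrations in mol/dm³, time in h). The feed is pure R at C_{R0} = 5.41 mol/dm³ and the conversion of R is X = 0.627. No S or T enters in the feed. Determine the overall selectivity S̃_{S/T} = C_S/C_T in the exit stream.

Exit C_R = C_{R0}(1−X) = 5.41×0.373 = 2.018 mol/dm³.
Rates in a CSTR are evaluated at the outlet concentration: r_S = 0.0442×2.018^0.5 = 0.06279, r_T = 1.79×2.018 = 3.612.
Overall selectivity = C_S/C_T = r_Sτ/(r_Tτ) = r_S/r_T = 0.0174.

0.0174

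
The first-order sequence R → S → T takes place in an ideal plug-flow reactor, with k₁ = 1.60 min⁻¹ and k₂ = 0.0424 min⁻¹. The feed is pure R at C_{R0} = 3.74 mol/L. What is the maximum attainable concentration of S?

3.39 mol/L

For a first-order series the maximum intermediate yield is C_{S,max}/C_{R0} = (k₁/k₂)^[k₂/(k₂−k₁)].
= (1.60/0.0424)^(0.0424/(0.0424−1.60)) = (37.74)^(-0.02722) = 0.9059.
C_{S,max} = 0.9059×3.74 = 3.39 mol/L.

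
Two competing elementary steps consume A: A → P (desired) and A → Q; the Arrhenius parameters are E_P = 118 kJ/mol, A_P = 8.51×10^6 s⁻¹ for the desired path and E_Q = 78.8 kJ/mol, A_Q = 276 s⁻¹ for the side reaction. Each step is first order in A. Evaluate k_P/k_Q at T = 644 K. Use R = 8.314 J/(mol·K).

20.4

With equal orders, S_{P/Q} = k_P/k_Q = (A_P/A_Q)·exp[(E_Q−E_P)/(RT)].
(E_Q−E_P)/(RT) = (78.8−118)×10³/(8.314×644) = -39200/5354 = -7.321.
k_P/k_Q = (8.51×10^6/276)·exp(-7.321) = 30833 × 6.613×10^-4 = 20.4.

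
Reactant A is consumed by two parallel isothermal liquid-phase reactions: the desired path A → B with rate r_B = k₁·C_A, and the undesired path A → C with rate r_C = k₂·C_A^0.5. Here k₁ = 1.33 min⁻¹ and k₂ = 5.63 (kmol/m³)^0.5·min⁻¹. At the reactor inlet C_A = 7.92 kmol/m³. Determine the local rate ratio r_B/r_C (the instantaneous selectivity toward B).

S_{B/C} = r_B/r_C = (k₁·C_A)/(k₂·C_A^0.5) = (k₁/k₂)·C_A^0.5.
= (1.33×7.920) / (5.63×7.920^0.5) = 10.53/15.84 = 0.665.
Since the desired path is higher order in A, keeping C_A high (PFR or concentrated feed) favours B.

0.665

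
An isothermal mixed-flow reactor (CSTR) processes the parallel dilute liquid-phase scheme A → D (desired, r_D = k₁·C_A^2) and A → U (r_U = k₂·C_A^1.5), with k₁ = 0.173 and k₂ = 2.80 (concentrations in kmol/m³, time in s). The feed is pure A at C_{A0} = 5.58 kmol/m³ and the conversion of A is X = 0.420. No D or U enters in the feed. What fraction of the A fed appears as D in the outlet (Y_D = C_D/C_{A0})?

Exit C_A = C_{A0}(1−X) = 5.58×0.580 = 3.236 kmol/m³.
A CSTR operates uniformly at the exit composition, giving r_D = 1.812 and r_U = 16.30 (each k·C_A^n at C_A = 3.236).
Fraction of consumed A going to D: r_D/(r_D+r_U) = 0.1000.
C_D = 0.1000·C_{A0}·X = 0.1000×5.58×0.420 = 0.234 kmol/m³; Y_D = C_D/C_{A0} = 0.0420.

0.0420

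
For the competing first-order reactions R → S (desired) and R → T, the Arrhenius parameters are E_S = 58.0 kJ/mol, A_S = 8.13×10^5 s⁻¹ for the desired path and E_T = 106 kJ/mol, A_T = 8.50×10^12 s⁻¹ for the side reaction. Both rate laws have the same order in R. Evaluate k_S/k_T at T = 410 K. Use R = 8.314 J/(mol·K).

With equal orders, S_{S/T} = k_S/k_T = (A_S/A_T)·exp[(E_T−E_S)/(RT)].
(E_T−E_S)/(RT) = (106−58.0)×10³/(8.314×410) = 48000/3409 = 14.08.
k_S/k_T = (8.13×10^5/8.50×10^12)·exp(14.08) = 9.565×10^-8 × 1.305×10^6 = 0.125.

0.125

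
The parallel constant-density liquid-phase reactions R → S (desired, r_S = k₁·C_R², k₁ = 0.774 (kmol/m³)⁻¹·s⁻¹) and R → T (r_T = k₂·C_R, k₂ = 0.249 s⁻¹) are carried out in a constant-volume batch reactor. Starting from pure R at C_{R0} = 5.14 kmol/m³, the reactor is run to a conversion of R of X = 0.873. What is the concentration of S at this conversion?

3.93 kmol/m³

C_R = C_{R0}(1−X) = 0.6528 kmol/m³.
Along a PFR/batch, dC_T/dC_R = −r_T/(r_S+r_T) = −k₂/(k₂+k₁·C_R).
Integrating from C_{R0} to C_R: C_T = (0.249/0.774)·ln[(0.249+0.774·5.14)/(0.249+0.774·0.653)] = 0.3217·ln(4.227/0.7543) = 0.5545 kmol/m³.
Then C_S = (C_{R0}−C_R) − C_T = 4.487 − 0.5545 = 3.933 kmol/m³.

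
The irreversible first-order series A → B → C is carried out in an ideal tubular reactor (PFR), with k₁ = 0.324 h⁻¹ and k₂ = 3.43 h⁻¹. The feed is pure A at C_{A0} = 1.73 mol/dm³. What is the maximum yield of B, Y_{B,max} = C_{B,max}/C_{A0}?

0.0739

For a first-order series the maximum intermediate yield is C_{B,max}/C_{A0} = (k₁/k₂)^[k₂/(k₂−k₁)].
= (0.324/3.43)^(3.43/(3.43−0.324)) = (0.09446)^(1.104) = 0.07385.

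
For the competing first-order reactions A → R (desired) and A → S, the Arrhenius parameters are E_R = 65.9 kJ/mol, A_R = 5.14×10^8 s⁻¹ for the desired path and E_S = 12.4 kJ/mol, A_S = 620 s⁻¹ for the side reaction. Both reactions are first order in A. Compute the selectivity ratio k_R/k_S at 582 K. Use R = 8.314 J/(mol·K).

k_R/k_S = (A_R/A_S)·exp[−(E_R−E_S)/(RT)] = (A_R/A_S)·exp[(E_S−E_R)/(RT)].
(E_S−E_R)/(RT) = (12.4−65.9)×10³/(8.314×582) = -53500/4839 = -11.06.
k_R/k_S = (5.14×10^8/620)·exp(-11.06) = 8.290×10^5 × 1.578×10^-5 = 13.1.

13.1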